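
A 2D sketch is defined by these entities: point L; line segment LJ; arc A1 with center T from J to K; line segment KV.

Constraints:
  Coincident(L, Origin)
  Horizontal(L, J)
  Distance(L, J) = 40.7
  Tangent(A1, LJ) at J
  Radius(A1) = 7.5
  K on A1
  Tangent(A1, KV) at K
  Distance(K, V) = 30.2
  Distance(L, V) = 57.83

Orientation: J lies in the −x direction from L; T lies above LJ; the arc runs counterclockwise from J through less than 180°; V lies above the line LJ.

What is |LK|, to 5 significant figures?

35.005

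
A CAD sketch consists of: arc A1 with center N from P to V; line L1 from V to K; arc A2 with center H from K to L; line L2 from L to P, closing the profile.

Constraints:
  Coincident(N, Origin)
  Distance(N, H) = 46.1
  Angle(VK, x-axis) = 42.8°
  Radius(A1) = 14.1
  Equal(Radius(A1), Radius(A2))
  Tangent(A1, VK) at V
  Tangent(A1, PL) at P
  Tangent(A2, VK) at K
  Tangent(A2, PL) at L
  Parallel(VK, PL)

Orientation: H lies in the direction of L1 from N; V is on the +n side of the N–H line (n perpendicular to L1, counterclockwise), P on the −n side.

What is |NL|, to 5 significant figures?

48.208

The slot axis is L1's direction at 42.8°, so u = (cos 42.8°, sin 42.8°) = (0.73373, 0.67944) and n = (−sin 42.8°, cos 42.8°) = (-0.67944, 0.73373). N is at the origin and H lies 46.1 along u from N, so H = 46.1·u = (33.825, 31.322). Tangency of A1 to both parallel lines with radius 14.1 puts V and P at N ± 14.1·n: V = (-9.5801, 10.346), P = (9.5801, -10.346). Equal radii place K and L the same way about H: K = H + 14.1·n = (24.245, 41.668), L = H − 14.1·n = (43.405, 20.977). Then |NL| = |L − N| = 48.208.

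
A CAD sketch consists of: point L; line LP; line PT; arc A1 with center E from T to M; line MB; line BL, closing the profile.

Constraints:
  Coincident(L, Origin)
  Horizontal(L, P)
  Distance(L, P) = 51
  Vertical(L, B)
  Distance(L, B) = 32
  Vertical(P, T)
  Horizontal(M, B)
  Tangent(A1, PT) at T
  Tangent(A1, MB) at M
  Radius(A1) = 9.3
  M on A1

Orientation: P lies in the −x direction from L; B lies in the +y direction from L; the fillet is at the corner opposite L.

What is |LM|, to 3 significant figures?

52.6

The virtual corner opposite L is at (-51.0, 32.0). A1 meets PT tangentially, so ET is at right angles to PT and A1 meets MB tangentially, so EM is at right angles to MB, with radius 9.3, so the center E sits 9.3 in from both sides at E = (-41.7, 22.7). That places the tangent points at T = (-51.0, 22.7) on PT and M = (-41.7, 32.0) on MB. Then |LM| = |M − L| = 52.6.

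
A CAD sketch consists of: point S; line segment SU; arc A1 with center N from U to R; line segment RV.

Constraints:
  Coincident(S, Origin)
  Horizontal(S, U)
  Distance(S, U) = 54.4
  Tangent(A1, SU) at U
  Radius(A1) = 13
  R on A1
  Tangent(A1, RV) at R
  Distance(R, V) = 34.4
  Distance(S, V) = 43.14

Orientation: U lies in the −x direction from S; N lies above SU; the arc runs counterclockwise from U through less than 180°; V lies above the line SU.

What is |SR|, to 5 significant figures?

43.831

Checks: |NU| = 13.00 ✓; |NR| = 13.00 ✓; ∠(NR, RV) = 90.00° ✓; |RV| = 34.40 ✓; |SV| = 43.14 ✓.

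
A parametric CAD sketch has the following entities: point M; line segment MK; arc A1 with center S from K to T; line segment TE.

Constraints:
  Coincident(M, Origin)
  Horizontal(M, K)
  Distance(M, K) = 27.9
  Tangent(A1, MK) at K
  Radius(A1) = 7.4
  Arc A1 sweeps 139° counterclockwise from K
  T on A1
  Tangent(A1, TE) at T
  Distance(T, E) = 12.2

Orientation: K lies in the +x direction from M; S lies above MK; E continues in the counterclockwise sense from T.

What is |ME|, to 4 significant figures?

31.54

On A1, K sits at bearing -90° from S; a 139° counterclockwise sweep puts T at bearing 49°, so T = S + 7.4·(cos 49°, sin 49°) = (32.75, 12.98). A1 meets TE tangentially, so ST is at right angles to TE, so TE runs along (−sin 49°, cos 49°); with |TE| = 12.2, E = (23.55, 20.99). Then |ME| = |E − M| = 31.54.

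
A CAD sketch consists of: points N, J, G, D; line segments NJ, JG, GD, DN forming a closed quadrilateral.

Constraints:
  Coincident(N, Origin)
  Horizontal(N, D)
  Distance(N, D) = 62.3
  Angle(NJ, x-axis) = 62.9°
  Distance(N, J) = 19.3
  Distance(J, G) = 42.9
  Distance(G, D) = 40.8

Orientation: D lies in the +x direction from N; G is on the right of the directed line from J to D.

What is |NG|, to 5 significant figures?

34.890

Checks: |JG| = 42.90 ✓; |GD| = 40.80 ✓.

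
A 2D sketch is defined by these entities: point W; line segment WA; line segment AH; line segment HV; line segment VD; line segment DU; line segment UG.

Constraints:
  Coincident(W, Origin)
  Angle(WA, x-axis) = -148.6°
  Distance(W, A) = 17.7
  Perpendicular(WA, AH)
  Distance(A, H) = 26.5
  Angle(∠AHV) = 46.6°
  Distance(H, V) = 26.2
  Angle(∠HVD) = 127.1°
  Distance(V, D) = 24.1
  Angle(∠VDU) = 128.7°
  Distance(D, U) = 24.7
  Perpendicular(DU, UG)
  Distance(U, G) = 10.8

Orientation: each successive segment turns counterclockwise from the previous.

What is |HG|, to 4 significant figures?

47.20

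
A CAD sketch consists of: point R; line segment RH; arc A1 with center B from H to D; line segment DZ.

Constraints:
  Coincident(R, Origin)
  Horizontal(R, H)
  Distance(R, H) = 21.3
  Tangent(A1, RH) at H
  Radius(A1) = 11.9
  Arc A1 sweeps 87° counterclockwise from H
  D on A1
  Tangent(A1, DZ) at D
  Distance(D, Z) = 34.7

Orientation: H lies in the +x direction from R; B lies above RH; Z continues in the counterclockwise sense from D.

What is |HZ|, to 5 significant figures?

47.929

R is at the origin; R and H share the same y with |RH| = 21.3 and H on the +x side, so H = (21.300, 0.0000). Since A1 is tangent to RH there, BH ⟂ RH, so B = H + (0, 11.9) = (21.300, 11.900). On A1, H sits at bearing -90° from B; an 87° counterclockwise sweep puts D at bearing -3°, so D = B + 11.9·(cos -3°, sin -3°) = (33.184, 11.277). Since A1 is tangent to DZ there, BD ⟂ DZ, so DZ runs along (−sin -3°, cos -3°); with |DZ| = 34.7, Z = (35.000, 45.930). Then |HZ| = |Z − H| = 47.929.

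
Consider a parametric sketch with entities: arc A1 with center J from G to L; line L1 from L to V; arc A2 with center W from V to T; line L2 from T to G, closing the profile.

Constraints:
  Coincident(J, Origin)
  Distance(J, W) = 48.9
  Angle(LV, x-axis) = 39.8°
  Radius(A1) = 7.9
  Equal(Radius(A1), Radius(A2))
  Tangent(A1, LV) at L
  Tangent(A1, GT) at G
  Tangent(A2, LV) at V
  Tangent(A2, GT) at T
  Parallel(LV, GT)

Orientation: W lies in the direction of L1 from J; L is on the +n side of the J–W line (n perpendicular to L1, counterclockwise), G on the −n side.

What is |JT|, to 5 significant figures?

49.534

The slot axis is L1's direction at 39.8°, so u = (cos 39.8°, sin 39.8°) = (0.76828, 0.64011) and n = (−sin 39.8°, cos 39.8°) = (-0.64011, 0.76828). J is at the origin and W lies 48.9 along u from J, so W = 48.9·u = (37.569, 31.301). Tangency of A1 to both parallel lines with radius 7.9 puts L and G at J ± 7.9·n: L = (-5.0569, 6.0694), G = (5.0569, -6.0694). Equal radii place V and T the same way about W: V = W + 7.9·n = (32.512, 37.371), T = W − 7.9·n = (42.626, 25.232). Then |JT| = |T − J| = 49.534.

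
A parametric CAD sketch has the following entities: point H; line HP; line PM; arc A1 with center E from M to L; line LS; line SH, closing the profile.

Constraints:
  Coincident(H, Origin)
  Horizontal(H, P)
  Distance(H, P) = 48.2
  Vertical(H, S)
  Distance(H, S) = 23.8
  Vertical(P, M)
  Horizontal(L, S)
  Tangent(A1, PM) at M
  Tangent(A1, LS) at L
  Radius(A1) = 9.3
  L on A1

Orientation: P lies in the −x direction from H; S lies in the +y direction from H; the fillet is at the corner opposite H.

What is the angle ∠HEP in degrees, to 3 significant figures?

102°

H is at the origin; HP is horizontal with |HP| = 48.2 and P on the −x side, so P = (-48.2, 0.00). HS is vertical with |HS| = 23.8 and S on the +y side, so S = (0.00, 23.8). The virtual corner opposite H is at (-48.2, 23.8). Since A1 is tangent to PM there, EM ⟂ PM and A1 meets LS tangentially, so EL is at right angles to LS, with radius 9.3, so the center E sits 9.3 in from both sides at E = (-38.9, 14.5). Then cos ∠HEP = EH·EP / (|EH||EP|), giving 102°.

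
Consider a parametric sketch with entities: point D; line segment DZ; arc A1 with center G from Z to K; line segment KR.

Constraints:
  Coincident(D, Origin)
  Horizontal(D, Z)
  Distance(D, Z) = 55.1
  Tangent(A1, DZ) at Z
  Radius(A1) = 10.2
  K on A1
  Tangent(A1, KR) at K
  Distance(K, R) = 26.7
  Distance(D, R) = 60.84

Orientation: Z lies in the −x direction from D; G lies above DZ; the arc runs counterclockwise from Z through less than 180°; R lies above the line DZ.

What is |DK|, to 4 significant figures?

46.34

Checks: |GZ| = 10.20 ✓; |GK| = 10.20 ✓; ∠(GK, KR) = 90.00° ✓; |KR| = 26.70 ✓; |DR| = 60.84 ✓.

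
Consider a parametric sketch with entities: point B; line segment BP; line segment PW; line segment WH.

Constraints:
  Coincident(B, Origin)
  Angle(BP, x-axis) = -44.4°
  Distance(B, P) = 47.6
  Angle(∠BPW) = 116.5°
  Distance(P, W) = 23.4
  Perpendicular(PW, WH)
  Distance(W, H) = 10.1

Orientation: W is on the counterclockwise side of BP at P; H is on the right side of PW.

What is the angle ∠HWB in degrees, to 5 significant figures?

133.66°

B is at the origin; BP runs at -44.4° with length 47.6, so P = 47.6·(cos -44.4°, sin -44.4°) = (34.009, -33.304). ∠BPW = 116.5°, so PW runs at -44.4° + (180° − 116.5°) = 19.100° from the x-axis; with |PW| = 23.4, W = P + 23.4·(cos 19.100°, sin 19.100°) = (56.121, -25.647). The perpendicularity gives WH at right angles to PW; with |WH| = 10.1 on the right of PW, H = W + 10.1·(0.32722, -0.94495) = (59.426, -35.191). Then cos ∠HWB = WH·WB / (|WH||WB|), giving 133.66°.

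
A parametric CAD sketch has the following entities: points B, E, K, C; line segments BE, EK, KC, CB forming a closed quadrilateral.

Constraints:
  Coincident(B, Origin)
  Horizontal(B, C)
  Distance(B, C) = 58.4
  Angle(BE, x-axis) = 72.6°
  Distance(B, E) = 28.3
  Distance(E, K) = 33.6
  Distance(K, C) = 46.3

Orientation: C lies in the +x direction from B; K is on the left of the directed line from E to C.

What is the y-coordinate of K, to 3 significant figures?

41.9

B is at the origin; B and C share the same y with |BC| = 58.4 and C in +x, so C = (58.4, 0). BE runs at 72.6° with |BE| = 28.3, so E = (8.46, 27.0). K is determined by |EK| = 33.6 and |KC| = 46.3 together: it lies at the intersection of circle(E, 33.6) and circle(C, 46.3). With |EC| = 56.8, the foot of the radical line on EC is 19.4 from E and the perpendicular offset is √(33.6² − 19.4²) = 27.4. Taking the left-of-EC solution: K = (38.6, 41.9).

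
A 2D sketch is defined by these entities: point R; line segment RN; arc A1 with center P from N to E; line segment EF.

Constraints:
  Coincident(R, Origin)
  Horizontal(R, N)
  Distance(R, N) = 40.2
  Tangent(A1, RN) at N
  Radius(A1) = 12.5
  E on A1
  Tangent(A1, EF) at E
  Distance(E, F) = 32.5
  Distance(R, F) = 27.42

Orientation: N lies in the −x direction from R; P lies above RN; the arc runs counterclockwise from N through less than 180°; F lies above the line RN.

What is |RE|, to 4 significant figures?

31.69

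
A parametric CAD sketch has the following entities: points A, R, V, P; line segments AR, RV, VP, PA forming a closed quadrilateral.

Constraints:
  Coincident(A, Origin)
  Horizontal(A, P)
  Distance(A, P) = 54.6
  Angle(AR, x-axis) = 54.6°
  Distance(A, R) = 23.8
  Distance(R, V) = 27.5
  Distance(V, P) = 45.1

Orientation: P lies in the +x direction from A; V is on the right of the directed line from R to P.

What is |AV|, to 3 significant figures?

12.9

Checks: |RV| = 27.50 ✓; |VP| = 45.10 ✓.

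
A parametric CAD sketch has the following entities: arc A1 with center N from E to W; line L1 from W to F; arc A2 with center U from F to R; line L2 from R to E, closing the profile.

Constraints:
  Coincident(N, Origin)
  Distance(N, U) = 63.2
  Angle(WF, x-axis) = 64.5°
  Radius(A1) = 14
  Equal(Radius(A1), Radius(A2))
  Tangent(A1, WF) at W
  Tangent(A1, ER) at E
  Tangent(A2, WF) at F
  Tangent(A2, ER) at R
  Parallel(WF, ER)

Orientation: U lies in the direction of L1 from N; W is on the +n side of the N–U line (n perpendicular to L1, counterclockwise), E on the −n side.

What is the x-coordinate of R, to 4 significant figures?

39.84

The slot axis is L1's direction at 64.5°, so u = (cos 64.5°, sin 64.5°) = (0.4305, 0.9026) and n = (−sin 64.5°, cos 64.5°) = (-0.9026, 0.4305). N is at the origin and U lies 63.2 along u from N, so U = 63.2·u = (27.21, 57.04). Tangency of A1 to both parallel lines with radius 14.0 puts W and E at N ± 14.0·n: W = (-12.64, 6.027), E = (12.64, -6.027). Equal radii place F and R the same way about U: F = U + 14.0·n = (14.57, 63.07), R = U − 14.0·n = (39.84, 51.02). So R.x = 39.84.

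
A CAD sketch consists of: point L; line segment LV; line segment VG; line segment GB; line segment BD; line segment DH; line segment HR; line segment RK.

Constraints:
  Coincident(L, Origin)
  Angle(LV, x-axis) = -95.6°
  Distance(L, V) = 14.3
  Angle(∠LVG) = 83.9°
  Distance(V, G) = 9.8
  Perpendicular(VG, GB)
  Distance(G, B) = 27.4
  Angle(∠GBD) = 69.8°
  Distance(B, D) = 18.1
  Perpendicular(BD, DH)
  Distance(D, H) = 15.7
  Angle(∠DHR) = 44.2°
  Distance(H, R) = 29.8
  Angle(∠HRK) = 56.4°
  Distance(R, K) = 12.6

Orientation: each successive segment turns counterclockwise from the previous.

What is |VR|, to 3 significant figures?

35.2

BD is perpendicular to DH, so DH runs at -69.3°; with |DH| = 15.7, H = (-3.22, -7.83). ∠DHR = 44.2° gives HR at 66.5° from the x-axis; with |HR| = 29.8, R = (8.67, 19.5). Then |VR| = |R − V| = 35.2.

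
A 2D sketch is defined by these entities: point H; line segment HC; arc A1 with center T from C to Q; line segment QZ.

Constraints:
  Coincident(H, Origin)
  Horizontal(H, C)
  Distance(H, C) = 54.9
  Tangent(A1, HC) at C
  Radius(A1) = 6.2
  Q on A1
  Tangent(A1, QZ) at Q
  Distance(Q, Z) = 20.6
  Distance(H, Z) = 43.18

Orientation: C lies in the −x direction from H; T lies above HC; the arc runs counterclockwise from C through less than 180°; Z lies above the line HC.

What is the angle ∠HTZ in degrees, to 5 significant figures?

46.018°

H is at the origin; H and C share the same y with |HC| = 54.9 and C on the −x side, so C = (-54.900, 0.0000). Tangency of A1 to HC means the radius TC is perpendicular to HC, so T = C + (0, 6.2) = (-54.900, 6.2000). Since TQ ⟂ QZ (tangency), |TZ| = √(6.2² + 20.6²) = 21.513 regardless of where Q sits on A1. So Z lies on both circle(H, 43.18) and circle(T, 21.513); the above-HC intersection is Z = (-38.318, 19.906). Q is the foot of the tangent from Z: Q = (-49.740, 2.7622).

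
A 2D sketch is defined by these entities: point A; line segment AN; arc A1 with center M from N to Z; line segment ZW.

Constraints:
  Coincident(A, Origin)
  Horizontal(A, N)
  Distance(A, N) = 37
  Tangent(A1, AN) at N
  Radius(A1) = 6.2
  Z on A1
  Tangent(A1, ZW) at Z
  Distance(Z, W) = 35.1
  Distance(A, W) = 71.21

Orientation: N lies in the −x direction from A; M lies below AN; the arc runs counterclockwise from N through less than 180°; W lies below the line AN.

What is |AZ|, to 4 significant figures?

41.51

Checks: |MZ| = 6.200 ✓; ∠(MZ, ZW) = 90.00° ✓; |ZW| = 35.10 ✓; |AW| = 71.21 ✓.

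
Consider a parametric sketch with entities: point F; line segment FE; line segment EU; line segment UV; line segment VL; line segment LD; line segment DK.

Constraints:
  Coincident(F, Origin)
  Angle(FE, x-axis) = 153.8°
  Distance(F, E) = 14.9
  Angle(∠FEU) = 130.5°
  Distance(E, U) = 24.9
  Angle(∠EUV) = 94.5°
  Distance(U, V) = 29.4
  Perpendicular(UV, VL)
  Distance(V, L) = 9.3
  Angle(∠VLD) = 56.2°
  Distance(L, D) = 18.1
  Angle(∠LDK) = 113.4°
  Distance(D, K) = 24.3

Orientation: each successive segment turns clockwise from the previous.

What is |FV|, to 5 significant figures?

41.032

F is at the origin; FE runs at 153.8° with length 14.9, so E = (-13.369, 6.5784). ∠FEU = 130.5° gives EU at 104.30° from the x-axis; with |EU| = 24.9, U = (-19.519, 30.707). ∠EUV = 94.5° gives UV at 18.800° from the x-axis; with |UV| = 29.4, V = (8.3121, 40.182). Then |FV| = |V − F| = 41.032.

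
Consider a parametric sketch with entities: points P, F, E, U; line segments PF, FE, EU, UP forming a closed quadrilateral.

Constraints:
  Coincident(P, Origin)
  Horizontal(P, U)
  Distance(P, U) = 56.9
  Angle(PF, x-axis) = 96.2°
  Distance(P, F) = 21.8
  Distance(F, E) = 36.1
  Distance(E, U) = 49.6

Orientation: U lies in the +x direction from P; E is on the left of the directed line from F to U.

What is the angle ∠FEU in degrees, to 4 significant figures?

93.48°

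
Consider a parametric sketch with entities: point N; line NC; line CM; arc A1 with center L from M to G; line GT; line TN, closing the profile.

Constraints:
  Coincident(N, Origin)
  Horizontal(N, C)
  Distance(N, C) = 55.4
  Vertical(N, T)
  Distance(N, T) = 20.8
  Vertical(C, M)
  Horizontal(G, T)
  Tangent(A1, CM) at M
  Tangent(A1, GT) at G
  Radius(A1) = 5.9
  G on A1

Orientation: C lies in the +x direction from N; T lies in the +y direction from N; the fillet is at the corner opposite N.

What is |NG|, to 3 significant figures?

53.7

N is at the origin; N and C share the same y with |NC| = 55.4 and C on the +x side, so C = (55.4, 0.00). NT is vertical with |NT| = 20.8 and T on the +y side, so T = (0.00, 20.8). The virtual corner opposite N is at (55.4, 20.8). A1 meets CM tangentially, so LM is at right angles to CM and A1 meets GT tangentially, so LG is at right angles to GT, with radius 5.9, so the center L sits 5.9 in from both sides at L = (49.5, 14.9). That places the tangent points at M = (55.4, 14.9) on CM and G = (49.5, 20.8) on GT. Then |NG| = |G − N| = 53.7.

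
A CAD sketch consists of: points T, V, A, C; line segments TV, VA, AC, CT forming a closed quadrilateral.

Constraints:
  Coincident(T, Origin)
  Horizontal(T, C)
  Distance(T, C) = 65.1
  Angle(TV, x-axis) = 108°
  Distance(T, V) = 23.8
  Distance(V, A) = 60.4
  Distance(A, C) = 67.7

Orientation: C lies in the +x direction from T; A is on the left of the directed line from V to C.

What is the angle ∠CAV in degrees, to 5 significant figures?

72.425°

T is at the origin; T and C share the same y with |TC| = 65.1 and C in +x, so C = (65.1, 0). TV runs at 108.0° with |TV| = 23.8, so V = (-7.3546, 22.635). A is determined by |VA| = 60.4 and |AC| = 67.7 together: it lies at the intersection of circle(V, 60.4) and circle(C, 67.7). With |VC| = 75.908, the foot of the radical line on VC is 31.794 from V and the perpendicular offset is √(60.4² − 31.794²) = 51.354. Taking the left-of-VC solution: A = (38.307, 62.172).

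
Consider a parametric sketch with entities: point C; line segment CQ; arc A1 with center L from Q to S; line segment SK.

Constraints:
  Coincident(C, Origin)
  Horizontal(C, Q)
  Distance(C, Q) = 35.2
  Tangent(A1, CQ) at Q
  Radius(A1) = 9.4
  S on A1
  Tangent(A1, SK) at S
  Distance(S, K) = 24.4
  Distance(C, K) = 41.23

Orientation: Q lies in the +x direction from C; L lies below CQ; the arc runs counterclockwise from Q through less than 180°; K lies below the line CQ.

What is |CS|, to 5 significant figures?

27.294

C is at the origin; C and Q share the same y with |CQ| = 35.2 and Q on the +x side, so Q = (35.200, 0.0000). The tangent condition forces LQ to be normal to CQ, so L = Q + (0, -9.4) = (35.200, -9.4000). Since LS ⟂ SK (tangency), |LK| = √(9.4² + 24.4²) = 26.148 regardless of where S sits on A1. So K lies on both circle(C, 41.23) and circle(L, 26.148); the below-CQ intersection is K = (24.418, -33.222). S is the foot of the tangent from K: S = (25.815, -8.8616).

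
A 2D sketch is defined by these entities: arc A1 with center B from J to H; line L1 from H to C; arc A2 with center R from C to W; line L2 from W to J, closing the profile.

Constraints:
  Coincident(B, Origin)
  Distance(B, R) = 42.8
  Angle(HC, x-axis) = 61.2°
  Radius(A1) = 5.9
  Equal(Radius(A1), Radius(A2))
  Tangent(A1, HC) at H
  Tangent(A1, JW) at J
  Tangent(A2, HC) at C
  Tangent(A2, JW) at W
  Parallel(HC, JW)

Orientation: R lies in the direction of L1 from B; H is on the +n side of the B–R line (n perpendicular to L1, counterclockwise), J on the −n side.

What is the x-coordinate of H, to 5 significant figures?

-5.1702

The slot axis is L1's direction at 61.2°, so u = (cos 61.2°, sin 61.2°) = (0.48175, 0.87631) and n = (−sin 61.2°, cos 61.2°) = (-0.87631, 0.48175). B is at the origin and R lies 42.8 along u from B, so R = 42.8·u = (20.619, 37.506). Tangency of A1 to both parallel lines with radius 5.9 puts H and J at B ± 5.9·n: H = (-5.1702, 2.8423), J = (5.1702, -2.8423). So H.x = -5.1702.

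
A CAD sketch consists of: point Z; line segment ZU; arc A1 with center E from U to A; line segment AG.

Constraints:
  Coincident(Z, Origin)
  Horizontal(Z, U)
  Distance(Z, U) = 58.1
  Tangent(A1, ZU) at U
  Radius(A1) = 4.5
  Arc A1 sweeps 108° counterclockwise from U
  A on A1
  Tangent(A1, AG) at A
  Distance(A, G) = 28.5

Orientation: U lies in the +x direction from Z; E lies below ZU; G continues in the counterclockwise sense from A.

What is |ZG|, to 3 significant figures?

70.8

On A1, U sits at bearing 90° from E; a 108° counterclockwise sweep puts A at bearing 198°, so A = E + 4.5·(cos 198°, sin 198°) = (53.8, -5.89). The tangent condition forces EA to be normal to AG, so AG runs along (−sin 198°, cos 198°); with |AG| = 28.5, G = (62.6, -33.0). Then |ZG| = |G − Z| = 70.8.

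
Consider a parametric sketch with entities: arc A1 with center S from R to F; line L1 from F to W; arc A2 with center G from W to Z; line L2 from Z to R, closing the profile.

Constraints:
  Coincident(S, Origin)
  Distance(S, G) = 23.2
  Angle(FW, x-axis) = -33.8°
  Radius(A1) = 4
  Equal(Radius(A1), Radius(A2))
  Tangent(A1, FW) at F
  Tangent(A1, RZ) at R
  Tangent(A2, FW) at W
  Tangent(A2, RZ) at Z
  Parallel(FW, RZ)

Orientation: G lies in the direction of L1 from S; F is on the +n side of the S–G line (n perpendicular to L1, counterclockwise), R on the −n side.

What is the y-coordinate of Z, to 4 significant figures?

-16.23

The slot axis is L1's direction at -33.8°, so u = (cos -33.8°, sin -33.8°) = (0.8310, -0.5563) and n = (−sin -33.8°, cos -33.8°) = (0.5563, 0.8310). S is at the origin and G lies 23.2 along u from S, so G = 23.2·u = (19.28, -12.91). Tangency of A1 to both parallel lines with radius 4.0 puts F and R at S ± 4.0·n: F = (2.225, 3.324), R = (-2.225, -3.324). Equal radii place W and Z the same way about G: W = G + 4.0·n = (21.50, -9.582), Z = G − 4.0·n = (17.05, -16.23). So Z.y = -16.23.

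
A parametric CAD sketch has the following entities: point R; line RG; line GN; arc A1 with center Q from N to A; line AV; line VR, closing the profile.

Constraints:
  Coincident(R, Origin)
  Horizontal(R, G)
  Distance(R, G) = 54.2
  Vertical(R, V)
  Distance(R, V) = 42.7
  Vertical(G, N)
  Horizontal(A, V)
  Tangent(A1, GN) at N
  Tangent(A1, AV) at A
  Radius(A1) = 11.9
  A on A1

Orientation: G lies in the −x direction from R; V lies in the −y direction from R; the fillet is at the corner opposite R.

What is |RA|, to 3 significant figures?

60.1

R is at the origin; R and G share the same y with |RG| = 54.2 and G on the −x side, so G = (-54.2, 0.00). R and V share the same x with |RV| = 42.7 and V on the −y side, so V = (0.00, -42.7). The virtual corner opposite R is at (-54.2, -42.7). A1 meets GN tangentially, so QN is at right angles to GN and A1 meets AV tangentially, so QA is at right angles to AV, with radius 11.9, so the center Q sits 11.9 in from both sides at Q = (-42.3, -30.8). That places the tangent points at N = (-54.2, -30.8) on GN and A = (-42.3, -42.7) on AV. Then |RA| = |A − R| = 60.1.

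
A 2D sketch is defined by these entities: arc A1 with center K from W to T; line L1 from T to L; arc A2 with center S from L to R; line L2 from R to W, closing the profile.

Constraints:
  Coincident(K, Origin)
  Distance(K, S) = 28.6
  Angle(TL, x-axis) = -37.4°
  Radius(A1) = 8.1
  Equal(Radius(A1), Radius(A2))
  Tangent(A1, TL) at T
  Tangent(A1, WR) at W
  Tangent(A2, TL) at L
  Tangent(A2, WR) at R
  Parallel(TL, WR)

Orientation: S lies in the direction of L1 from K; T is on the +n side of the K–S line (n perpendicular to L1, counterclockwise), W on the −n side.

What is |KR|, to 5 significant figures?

29.725

Tangency of A1 to both parallel lines with radius 8.1 puts T and W at K ± 8.1·n: T = (4.9197, 6.4348), W = (-4.9197, -6.4348). Equal radii place L and R the same way about S: L = S + 8.1·n = (27.640, -10.936), R = S − 8.1·n = (17.801, -23.806). Then |KR| = |R − K| = 29.725.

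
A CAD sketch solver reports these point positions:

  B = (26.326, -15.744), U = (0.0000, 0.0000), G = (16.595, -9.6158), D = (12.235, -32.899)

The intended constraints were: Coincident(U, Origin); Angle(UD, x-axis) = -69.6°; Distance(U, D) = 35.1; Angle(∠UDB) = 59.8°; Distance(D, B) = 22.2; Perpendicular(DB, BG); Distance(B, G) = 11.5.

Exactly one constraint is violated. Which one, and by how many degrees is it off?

Perpendicular(DB, BG) — off by 7.20°.

U = (0.00, 0.00) ✓; UD at -69.60° ✓; |UD| = 35.10 ✓; ∠UDB = 59.80° ✓; |DB| = 22.20 ✓; ∠(DB, BG) = 97.20° ✗; |BG| = 11.50 ✓.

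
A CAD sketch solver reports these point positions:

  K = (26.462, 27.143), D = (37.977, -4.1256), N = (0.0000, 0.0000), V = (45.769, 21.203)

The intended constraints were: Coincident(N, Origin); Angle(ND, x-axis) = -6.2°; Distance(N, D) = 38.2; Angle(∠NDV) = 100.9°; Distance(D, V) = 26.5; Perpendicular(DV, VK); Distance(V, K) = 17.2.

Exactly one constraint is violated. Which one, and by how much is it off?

Distance(V, K) = 17.2 — off by 3.00.

N = (0.00, 0.00) ✓; ND at -6.200° ✓; |ND| = 38.20 ✓; ∠NDV = 100.9° ✓; |DV| = 26.50 ✓; ∠(DV, VK) = 90.00° ✓; |VK| = 20.20 ✗.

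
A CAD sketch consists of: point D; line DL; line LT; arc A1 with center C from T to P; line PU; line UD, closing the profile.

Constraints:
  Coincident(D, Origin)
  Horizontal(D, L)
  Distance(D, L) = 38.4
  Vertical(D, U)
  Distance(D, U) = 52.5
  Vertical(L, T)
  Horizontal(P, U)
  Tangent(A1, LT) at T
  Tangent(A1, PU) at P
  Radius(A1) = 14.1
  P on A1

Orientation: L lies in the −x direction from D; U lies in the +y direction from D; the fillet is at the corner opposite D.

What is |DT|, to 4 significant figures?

54.31

The virtual corner opposite D is at (-38.40, 52.50). Since A1 is tangent to LT there, CT ⟂ LT and the tangent condition forces CP to be normal to PU, with radius 14.1, so the center C sits 14.1 in from both sides at C = (-24.30, 38.40). That places the tangent points at T = (-38.40, 38.40) on LT and P = (-24.30, 52.50) on PU. Then |DT| = |T − D| = 54.31.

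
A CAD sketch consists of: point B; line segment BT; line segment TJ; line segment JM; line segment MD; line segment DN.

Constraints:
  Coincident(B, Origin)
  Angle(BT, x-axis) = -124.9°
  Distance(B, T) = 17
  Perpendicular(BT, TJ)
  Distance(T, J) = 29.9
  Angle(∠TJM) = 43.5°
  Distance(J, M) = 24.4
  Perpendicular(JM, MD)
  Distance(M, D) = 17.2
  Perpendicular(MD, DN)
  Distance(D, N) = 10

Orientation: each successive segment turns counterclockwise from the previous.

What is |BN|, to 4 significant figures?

20.99

B is at the origin; BT runs at -124.9° with length 17.0, so T = (-9.726, -13.94). BT is perpendicular to TJ, so TJ runs at -34.90°; with |TJ| = 29.9, J = (14.80, -31.05). ∠TJM = 43.5° gives JM at 101.6° from the x-axis; with |JM| = 24.4, M = (9.890, -7.148). JM ⟂ MD, so MD runs at -168.4°; with |MD| = 17.2, D = (-6.959, -10.61). MD is perpendicular to DN, so DN runs at -78.40°; with |DN| = 10.0, N = (-4.948, -20.40). Then |BN| = |N − B| = 20.99.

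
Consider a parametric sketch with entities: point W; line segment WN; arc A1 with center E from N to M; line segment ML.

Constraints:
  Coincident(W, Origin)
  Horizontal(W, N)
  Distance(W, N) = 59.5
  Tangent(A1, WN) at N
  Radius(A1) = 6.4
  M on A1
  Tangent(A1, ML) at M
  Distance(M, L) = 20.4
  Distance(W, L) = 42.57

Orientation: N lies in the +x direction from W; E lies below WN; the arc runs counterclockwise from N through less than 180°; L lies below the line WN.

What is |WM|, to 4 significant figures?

55.34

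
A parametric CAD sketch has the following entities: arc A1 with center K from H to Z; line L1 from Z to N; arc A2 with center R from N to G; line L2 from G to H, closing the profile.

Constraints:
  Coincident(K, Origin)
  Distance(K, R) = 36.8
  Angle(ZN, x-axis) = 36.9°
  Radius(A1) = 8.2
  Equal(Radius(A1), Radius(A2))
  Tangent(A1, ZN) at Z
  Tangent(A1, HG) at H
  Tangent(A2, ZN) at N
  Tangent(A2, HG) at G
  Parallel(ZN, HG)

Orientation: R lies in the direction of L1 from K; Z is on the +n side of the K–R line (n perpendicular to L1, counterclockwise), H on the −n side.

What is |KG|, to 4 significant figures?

37.70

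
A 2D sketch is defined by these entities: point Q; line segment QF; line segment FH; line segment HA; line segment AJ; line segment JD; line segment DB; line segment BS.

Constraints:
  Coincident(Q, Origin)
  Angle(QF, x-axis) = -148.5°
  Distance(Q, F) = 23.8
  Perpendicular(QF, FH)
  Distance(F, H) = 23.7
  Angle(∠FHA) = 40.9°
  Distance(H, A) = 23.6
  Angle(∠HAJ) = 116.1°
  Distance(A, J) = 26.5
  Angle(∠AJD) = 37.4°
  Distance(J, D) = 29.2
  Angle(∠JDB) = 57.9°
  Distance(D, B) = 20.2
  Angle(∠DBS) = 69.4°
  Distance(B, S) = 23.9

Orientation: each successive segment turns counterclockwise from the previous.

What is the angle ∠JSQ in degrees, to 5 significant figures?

85.219°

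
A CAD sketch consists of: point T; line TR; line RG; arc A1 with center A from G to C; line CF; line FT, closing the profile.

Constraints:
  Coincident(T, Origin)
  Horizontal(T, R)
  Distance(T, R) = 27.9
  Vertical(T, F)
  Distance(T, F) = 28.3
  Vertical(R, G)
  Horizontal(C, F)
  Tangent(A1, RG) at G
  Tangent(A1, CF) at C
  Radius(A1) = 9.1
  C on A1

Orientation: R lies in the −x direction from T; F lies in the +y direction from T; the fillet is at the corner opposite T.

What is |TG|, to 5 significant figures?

33.868

T is at the origin; TR is horizontal with |TR| = 27.9 and R on the −x side, so R = (-27.900, 0.0000). TF is vertical with |TF| = 28.3 and F on the +y side, so F = (0.0000, 28.300). The virtual corner opposite T is at (-27.900, 28.300). Tangency of A1 to RG means the radius AG is perpendicular to RG and tangency of A1 to CF means the radius AC is perpendicular to CF, with radius 9.1, so the center A sits 9.1 in from both sides at A = (-18.800, 19.200). That places the tangent points at G = (-27.900, 19.200) on RG and C = (-18.800, 28.300) on CF. Then |TG| = |G − T| = 33.868.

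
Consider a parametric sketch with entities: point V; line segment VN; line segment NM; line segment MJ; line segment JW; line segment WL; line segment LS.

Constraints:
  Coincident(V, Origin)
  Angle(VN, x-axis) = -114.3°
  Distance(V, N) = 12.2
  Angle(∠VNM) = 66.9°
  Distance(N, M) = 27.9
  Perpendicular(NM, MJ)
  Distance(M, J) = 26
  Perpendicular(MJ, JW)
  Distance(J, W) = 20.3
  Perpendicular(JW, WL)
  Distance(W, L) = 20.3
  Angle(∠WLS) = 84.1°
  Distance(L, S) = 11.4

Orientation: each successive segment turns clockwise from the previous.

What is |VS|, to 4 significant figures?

14.81

V is at the origin; VN runs at -114.3° with length 12.2, so N = (-5.020, -11.12). ∠VNM = 66.9° gives NM at 132.6° from the x-axis; with |NM| = 27.9, M = (-23.91, 9.418). NM is perpendicular to MJ, so MJ runs at 42.60°; with |MJ| = 26.0, J = (-4.767, 27.02). MJ ⟂ JW, so JW runs at -47.40°; with |JW| = 20.3, W = (8.974, 12.07). The perpendicularity gives WL at right angles to JW, so WL runs at -137.4°; with |WL| = 20.3, L = (-5.969, -1.667). ∠WLS = 84.1° gives LS at 126.7° from the x-axis; with |LS| = 11.4, S = (-12.78, 7.474). Then |VS| = |S − V| = 14.81.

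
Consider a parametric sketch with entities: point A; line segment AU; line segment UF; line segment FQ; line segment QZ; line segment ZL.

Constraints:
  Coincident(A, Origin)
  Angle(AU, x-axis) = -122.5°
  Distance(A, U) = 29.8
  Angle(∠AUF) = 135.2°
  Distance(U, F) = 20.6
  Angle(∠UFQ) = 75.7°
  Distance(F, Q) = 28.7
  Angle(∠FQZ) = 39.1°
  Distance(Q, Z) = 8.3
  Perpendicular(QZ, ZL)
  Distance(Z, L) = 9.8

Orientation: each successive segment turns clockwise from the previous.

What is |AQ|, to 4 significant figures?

35.32

A is at the origin; AU runs at -122.5° with length 29.8, so U = (-16.01, -25.13). ∠AUF = 135.2° gives UF at -167.3° from the x-axis; with |UF| = 20.6, F = (-36.11, -29.66). ∠UFQ = 75.7° gives FQ at 88.40° from the x-axis; with |FQ| = 28.7, Q = (-35.31, -0.9731). Then |AQ| = |Q − A| = 35.32.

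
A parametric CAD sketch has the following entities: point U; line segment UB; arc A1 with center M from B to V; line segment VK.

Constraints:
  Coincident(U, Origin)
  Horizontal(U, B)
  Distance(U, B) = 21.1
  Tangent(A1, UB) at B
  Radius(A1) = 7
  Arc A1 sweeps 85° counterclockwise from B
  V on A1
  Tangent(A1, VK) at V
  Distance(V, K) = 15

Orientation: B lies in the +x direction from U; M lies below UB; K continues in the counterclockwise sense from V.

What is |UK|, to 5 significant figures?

24.888

U is at the origin; U and B share the same y with |UB| = 21.1 and B on the +x side, so B = (21.100, 0.0000). Since A1 is tangent to UB there, MB ⟂ UB, so M = B + (0, -7) = (21.100, -7.0000). On A1, B sits at bearing 90° from M; an 85° counterclockwise sweep puts V at bearing 175°, so V = M + 7.0·(cos 175°, sin 175°) = (14.127, -6.3899). The tangent condition forces MV to be normal to VK, so VK runs along (−sin 175°, cos 175°); with |VK| = 15.0, K = (12.819, -21.333). Then |UK| = |K − U| = 24.888.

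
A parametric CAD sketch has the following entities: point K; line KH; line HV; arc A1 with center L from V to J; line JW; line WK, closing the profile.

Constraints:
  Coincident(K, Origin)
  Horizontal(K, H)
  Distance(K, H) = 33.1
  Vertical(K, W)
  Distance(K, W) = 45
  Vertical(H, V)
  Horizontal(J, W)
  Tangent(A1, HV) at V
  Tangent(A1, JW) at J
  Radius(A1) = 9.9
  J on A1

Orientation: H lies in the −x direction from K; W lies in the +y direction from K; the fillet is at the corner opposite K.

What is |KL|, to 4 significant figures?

42.07

K is at the origin; KH is horizontal with |KH| = 33.1 and H on the −x side, so H = (-33.10, 0.000). KW is vertical with |KW| = 45.0 and W on the +y side, so W = (0.000, 45.00). The virtual corner opposite K is at (-33.10, 45.00). Tangency of A1 to HV means the radius LV is perpendicular to HV and the tangent condition forces LJ to be normal to JW, with radius 9.9, so the center L sits 9.9 in from both sides at L = (-23.20, 35.10). Then |KL| = |L − K| = 42.07.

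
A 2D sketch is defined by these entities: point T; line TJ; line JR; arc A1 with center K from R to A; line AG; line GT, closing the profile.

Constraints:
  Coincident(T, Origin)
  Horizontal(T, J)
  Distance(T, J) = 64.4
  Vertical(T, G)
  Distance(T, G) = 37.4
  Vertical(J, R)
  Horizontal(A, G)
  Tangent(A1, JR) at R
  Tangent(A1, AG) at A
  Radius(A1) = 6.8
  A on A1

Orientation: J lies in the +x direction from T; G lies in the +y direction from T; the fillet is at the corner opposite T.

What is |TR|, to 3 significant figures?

71.3

T is at the origin; T and J share the same y with |TJ| = 64.4 and J on the +x side, so J = (64.4, 0.00). TG is vertical with |TG| = 37.4 and G on the +y side, so G = (0.00, 37.4). The virtual corner opposite T is at (64.4, 37.4). A1 meets JR tangentially, so KR is at right angles to JR and the tangent condition forces KA to be normal to AG, with radius 6.8, so the center K sits 6.8 in from both sides at K = (57.6, 30.6). That places the tangent points at R = (64.4, 30.6) on JR and A = (57.6, 37.4) on AG. Then |TR| = |R − T| = 71.3.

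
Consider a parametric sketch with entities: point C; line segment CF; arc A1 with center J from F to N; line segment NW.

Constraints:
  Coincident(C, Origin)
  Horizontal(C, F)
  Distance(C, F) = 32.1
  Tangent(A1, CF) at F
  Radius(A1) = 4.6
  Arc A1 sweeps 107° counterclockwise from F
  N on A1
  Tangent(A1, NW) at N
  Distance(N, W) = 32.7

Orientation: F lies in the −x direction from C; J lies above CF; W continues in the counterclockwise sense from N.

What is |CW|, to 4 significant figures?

52.66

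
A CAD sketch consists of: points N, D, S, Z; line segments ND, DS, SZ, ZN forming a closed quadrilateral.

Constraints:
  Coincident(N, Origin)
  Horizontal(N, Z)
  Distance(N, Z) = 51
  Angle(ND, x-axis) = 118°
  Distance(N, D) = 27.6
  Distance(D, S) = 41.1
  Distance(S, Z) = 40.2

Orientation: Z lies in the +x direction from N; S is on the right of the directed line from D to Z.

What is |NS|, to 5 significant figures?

14.473

Checks: |DS| = 41.10 ✓; |SZ| = 40.20 ✓.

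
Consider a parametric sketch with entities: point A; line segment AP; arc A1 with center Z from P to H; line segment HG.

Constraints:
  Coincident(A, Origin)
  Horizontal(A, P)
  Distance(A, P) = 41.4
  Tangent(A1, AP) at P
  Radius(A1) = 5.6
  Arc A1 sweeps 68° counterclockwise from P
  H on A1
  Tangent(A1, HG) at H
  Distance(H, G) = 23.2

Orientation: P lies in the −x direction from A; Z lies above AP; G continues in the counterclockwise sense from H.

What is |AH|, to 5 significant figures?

36.377

A is at the origin; AP is horizontal with |AP| = 41.4 and P on the −x side, so P = (-41.400, 0.0000). Since A1 is tangent to AP there, ZP ⟂ AP, so Z = P + (0, 5.6) = (-41.400, 5.6000). On A1, P sits at bearing -90° from Z; a 68° counterclockwise sweep puts H at bearing -22°, so H = Z + 5.6·(cos -22°, sin -22°) = (-36.208, 3.5022). Then |AH| = |H − A| = 36.377.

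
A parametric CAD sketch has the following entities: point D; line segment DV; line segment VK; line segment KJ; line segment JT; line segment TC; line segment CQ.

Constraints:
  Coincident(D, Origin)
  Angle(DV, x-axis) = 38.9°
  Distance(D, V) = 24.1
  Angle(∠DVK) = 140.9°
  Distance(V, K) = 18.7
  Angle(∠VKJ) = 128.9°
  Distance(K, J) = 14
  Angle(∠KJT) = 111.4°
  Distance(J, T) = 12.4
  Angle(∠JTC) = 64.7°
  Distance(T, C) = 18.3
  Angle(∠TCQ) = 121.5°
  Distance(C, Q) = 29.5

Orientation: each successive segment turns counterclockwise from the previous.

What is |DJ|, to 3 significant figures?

46.4

D is at the origin; DV runs at 38.9° with length 24.1, so V = (18.8, 15.1). ∠DVK = 140.9° gives VK at 78.0° from the x-axis; with |VK| = 18.7, K = (22.6, 33.4). ∠VKJ = 128.9° gives KJ at 129° from the x-axis; with |KJ| = 14.0, J = (13.8, 44.3). Then |DJ| = |J − D| = 46.4.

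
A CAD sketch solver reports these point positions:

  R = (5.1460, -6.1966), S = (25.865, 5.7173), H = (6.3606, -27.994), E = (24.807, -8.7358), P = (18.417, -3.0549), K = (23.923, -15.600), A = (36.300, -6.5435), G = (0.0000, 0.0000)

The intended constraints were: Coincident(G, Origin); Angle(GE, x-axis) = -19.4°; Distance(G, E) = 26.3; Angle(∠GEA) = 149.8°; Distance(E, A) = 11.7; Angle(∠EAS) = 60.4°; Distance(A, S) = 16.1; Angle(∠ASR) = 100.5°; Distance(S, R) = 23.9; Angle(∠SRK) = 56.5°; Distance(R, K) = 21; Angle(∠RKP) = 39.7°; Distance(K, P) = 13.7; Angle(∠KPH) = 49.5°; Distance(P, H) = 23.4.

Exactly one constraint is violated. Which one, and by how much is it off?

Distance(P, H) = 23.4 — off by 4.30.

G = (0.00, 0.00) ✓; GE at -19.40° ✓; |GE| = 26.30 ✓; ∠GEA = 149.8° ✓; |EA| = 11.70 ✓; ∠EAS = 60.40° ✓; |AS| = 16.10 ✓; ∠ASR = 100.5° ✓; |SR| = 23.90 ✓; ∠SRK = 56.50° ✓; |RK| = 21.00 ✓; ∠RKP = 39.70° ✓; |KP| = 13.70 ✓; ∠KPH = 49.50° ✓; |PH| = 27.70 ✗.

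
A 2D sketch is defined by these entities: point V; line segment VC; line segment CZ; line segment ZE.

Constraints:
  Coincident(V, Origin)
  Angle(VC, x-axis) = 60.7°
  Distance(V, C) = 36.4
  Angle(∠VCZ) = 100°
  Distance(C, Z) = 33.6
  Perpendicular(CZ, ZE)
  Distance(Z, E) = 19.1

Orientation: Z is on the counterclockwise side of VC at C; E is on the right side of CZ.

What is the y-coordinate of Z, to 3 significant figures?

53.0

V is at the origin; VC runs at 60.7° with length 36.4, so C = 36.4·(cos 60.7°, sin 60.7°) = (17.8, 31.7). ∠VCZ = 100.0°, so CZ runs at 60.7° + (180° − 100.0°) = 141° from the x-axis; with |CZ| = 33.6, Z = C + 33.6·(cos 141°, sin 141°) = (-8.19, 53.0). So Z.y = 53.0.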